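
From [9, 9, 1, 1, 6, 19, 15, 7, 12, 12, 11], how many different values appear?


List all unique values:
Distinct values: [1, 6, 7, 9, 11, 12, 15, 19]
Count = 8
Final answer: 8


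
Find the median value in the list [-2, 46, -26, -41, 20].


First, sort the list: [-41, -26, -2, 20, 46]
The list has 5 elements (odd count).
The middle index is 2 (0-based), and the element there is -2.
Final answer: -2


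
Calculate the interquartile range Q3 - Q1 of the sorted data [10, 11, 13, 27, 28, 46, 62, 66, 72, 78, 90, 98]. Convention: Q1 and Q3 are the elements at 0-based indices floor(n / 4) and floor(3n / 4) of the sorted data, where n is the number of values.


The data has n = 12 elements.
Q1 index = floor(12 / 4) = floor(3) = 3; Q3 index = floor(3 * 12 / 4) = floor(9) = 9
Q1 = element at index 3 = 27
Q3 = element at index 9 = 78
IQR = 78 - 27 = 51
Final answer: 51


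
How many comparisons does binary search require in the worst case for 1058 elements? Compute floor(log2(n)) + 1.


Binary search halves the search space each step.
Maximum comparisons = floor(log2(1058)) + 1
log2(1058) = 10.0471
floor(log2(1058)) = 10, so 10 + 1 = 11
Final answer: 11


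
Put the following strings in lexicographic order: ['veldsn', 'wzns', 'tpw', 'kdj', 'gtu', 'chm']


Compare strings character by character (the first differing letter decides):
  'chm' < 'gtu' since 'c' < 'g' at position 1
  'gtu' < 'kdj' since 'g' < 'k' at position 1
  'kdj' < 'tpw' since 'k' < 't' at position 1
  'tpw' < 'veldsn' since 't' < 'v' at position 1
  'veldsn' < 'wzns' since 'v' < 'w' at position 1
Chaining these comparisons gives the alphabetical order.
Final answer: ['chm', 'gtu', 'kdj', 'tpw', 'veldsn', 'wzns']


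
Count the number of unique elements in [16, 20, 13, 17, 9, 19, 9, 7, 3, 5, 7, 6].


List all unique values:
Distinct values: [3, 5, 6, 7, 9, 13, 16, 17, 19, 20]
Count = 10
Final answer: 10


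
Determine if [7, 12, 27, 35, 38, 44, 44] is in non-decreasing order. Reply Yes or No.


Check consecutive pairs:
  7 <= 12? True
  12 <= 27? True
  27 <= 35? True
  35 <= 38? True
  38 <= 44? True
  44 <= 44? True
Every consecutive pair is in order, so the list is non-decreasing.
Final answer: Yes


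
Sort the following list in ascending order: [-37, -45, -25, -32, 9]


Original list: [-37, -45, -25, -32, 9]
Repeatedly take the smallest remaining element:
  Remaining [-37, -45, -25, -32, 9] -> smallest is -45
  Remaining [-37, -25, -32, 9] -> smallest is -37
  Remaining [-25, -32, 9] -> smallest is -32
  Remaining [-25, 9] -> smallest is -25
  Remaining [9] -> smallest is 9
Collecting the picks in order gives the sorted list.
Final answer: [-45, -37, -32, -25, 9]


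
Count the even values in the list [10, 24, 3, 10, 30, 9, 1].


Check each element:
  10 is even
  24 is even
  3 is odd
  10 is even
  30 is even
  9 is odd
  1 is odd
Evens: [10, 24, 10, 30]
Count of evens = 4
Final answer: 4


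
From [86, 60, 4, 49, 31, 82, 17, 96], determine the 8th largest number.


Sort descending: [96, 86, 82, 60, 49, 31, 17, 4]
The 8th element (1-indexed) is at index 7.
Value = 4
Final answer: 4


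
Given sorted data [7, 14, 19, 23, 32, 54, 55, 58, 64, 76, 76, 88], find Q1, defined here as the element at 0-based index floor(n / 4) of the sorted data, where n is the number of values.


The list has n = 12 elements.
Q1 index = floor(12 / 4) = floor(3) = 3
Counting from index 0 in the sorted data, the element at index 3 is 23.
Final answer: 23


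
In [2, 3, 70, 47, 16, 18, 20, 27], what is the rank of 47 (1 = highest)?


Sort descending: [70, 47, 27, 20, 18, 16, 3, 2]
Find 47 in the sorted list.
47 is at position 2.
Final answer: 2


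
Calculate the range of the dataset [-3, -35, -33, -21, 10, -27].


Maximum value: 10
Minimum value: -35
Range = 10 - (-35) = 45
Final answer: 45


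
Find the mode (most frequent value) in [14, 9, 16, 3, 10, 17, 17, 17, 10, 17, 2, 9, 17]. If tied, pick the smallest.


Count the frequency of each value:
  2 appears 1 time(s)
  3 appears 1 time(s)
  9 appears 2 time(s)
  10 appears 2 time(s)
  14 appears 1 time(s)
  16 appears 1 time(s)
  17 appears 5 time(s)
Maximum frequency is 5.
Only 17 reaches that frequency, so it is the mode.
Final answer: 17


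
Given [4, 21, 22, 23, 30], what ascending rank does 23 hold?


Sort ascending: [4, 21, 22, 23, 30]
Find 23 in the sorted list.
23 is at position 4 (1-indexed).
Final answer: 4


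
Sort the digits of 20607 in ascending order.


The number 20607 has digits: 2, 0, 6, 0, 7
Sorted: 0, 0, 2, 6, 7
Joining the sorted digits gives the result.
Final answer: 00267


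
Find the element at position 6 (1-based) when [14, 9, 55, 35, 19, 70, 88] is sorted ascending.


Sort ascending: [9, 14, 19, 35, 55, 70, 88]
The 6th element (1-indexed) is at index 5.
Value = 70
Final answer: 70


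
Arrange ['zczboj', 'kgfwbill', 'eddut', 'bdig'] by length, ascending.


Compute lengths:
  'zczboj' has length 6
  'kgfwbill' has length 8
  'eddut' has length 5
  'bdig' has length 4
Lengths in increasing order: 4 < 5 < 6 < 8
Listing the words in that order gives the answer.
Final answer: ['bdig', 'eddut', 'zczboj', 'kgfwbill']


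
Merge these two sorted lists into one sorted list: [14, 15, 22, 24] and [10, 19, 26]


List A: [14, 15, 22, 24]
List B: [10, 19, 26]
Repeatedly compare the front elements and take the smaller:
  14 vs 10 -> take 10
  14 vs 19 -> take 14
  15 vs 19 -> take 15
  22 vs 19 -> take 19
  22 vs 26 -> take 22
  24 vs 26 -> take 24
  A is exhausted; append the rest of B: [26]
Final answer: [10, 14, 15, 19, 22, 24, 26]


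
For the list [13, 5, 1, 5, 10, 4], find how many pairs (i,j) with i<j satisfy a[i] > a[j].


For each element, count the later elements that are smaller than it:
  13 (index 0): smaller elements after it = [5, 1, 5, 10, 4] -> 5
  5 (index 1): smaller elements after it = [1, 4] -> 2
  1 (index 2): smaller elements after it = [] -> 0
  5 (index 3): smaller elements after it = [4] -> 1
  10 (index 4): smaller elements after it = [4] -> 1
Total inversions = 5 + 2 + 0 + 1 + 1 = 9
Final answer: 9


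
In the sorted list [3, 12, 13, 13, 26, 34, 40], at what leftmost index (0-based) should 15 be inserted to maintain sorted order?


List is sorted: [3, 12, 13, 13, 26, 34, 40]
We need the leftmost position where 15 can be inserted, i.e. the first index whose element is >= 15 (or the end of the list if none is).
Binary search with low=0, high=7 (0-based indices):
  low=0, high=7, mid=3: a[3]=13 < 15, so low = 4
  low=4, high=7, mid=5: a[5]=34 >= 15, so high = 5
  low=4, high=5, mid=4: a[4]=26 >= 15, so high = 4
Now low = high = 4, so the insertion index is 4.
Final answer: 4


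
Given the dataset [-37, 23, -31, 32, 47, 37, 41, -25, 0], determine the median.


First, sort the list: [-37, -31, -25, 0, 23, 32, 37, 41, 47]
The list has 9 elements (odd count).
The middle index is 4 (0-based), and the element there is 23.
Final answer: 23


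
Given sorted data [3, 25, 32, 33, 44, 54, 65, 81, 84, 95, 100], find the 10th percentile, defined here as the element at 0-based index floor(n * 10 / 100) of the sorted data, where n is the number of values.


The dataset has n = 11 elements.
Index = floor(11 * 10 / 100) = floor(110 / 100) = floor(1.1) = 1
Counting from index 0 in the sorted data, the element at index 1 is 25.
Final answer: 25


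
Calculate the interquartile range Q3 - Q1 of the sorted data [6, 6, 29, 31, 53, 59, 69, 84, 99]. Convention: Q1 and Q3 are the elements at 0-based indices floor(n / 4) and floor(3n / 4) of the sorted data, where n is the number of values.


The data has n = 9 elements.
Q1 index = floor(9 / 4) = floor(2.25) = 2; Q3 index = floor(3 * 9 / 4) = floor(6.75) = 6
Q1 = element at index 2 = 29
Q3 = element at index 6 = 69
IQR = 69 - 29 = 40
Final answer: 40


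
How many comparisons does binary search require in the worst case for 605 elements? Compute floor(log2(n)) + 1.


Binary search halves the search space each step.
Maximum comparisons = floor(log2(605)) + 1
log2(605) = 9.2408
floor(log2(605)) = 9, so 9 + 1 = 10
Final answer: 10


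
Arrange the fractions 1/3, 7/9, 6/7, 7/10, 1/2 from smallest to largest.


Convert to decimal for comparison:
  1/3 = 0.3333
  7/9 = 0.7778
  6/7 = 0.8571
  7/10 = 0.7
  1/2 = 0.5
Decimals in increasing order: 0.3333 < 0.5 < 0.7 < 0.7778 < 0.8571
Writing each back as its fraction gives the sorted order.
Final answer: 1/3, 1/2, 7/10, 7/9, 6/7


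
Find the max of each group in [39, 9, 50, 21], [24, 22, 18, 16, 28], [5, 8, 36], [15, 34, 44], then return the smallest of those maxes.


Find max of each group:
  Group 1: [39, 9, 50, 21] -> max = 50
  Group 2: [24, 22, 18, 16, 28] -> max = 28
  Group 3: [5, 8, 36] -> max = 36
  Group 4: [15, 34, 44] -> max = 44
Maxes: [50, 28, 36, 44]
Minimum of maxes = 28
Final answer: 28


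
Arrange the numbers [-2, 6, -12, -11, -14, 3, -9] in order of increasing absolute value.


Compute absolute values:
  |-2| = 2
  |6| = 6
  |-12| = 12
  |-11| = 11
  |-14| = 14
  |3| = 3
  |-9| = 9
Absolute values in increasing order: 2 < 3 < 6 < 9 < 11 < 12 < 14
Listing the original numbers in that order gives the answer.
Final answer: [-2, 3, 6, -9, -11, -12, -14]


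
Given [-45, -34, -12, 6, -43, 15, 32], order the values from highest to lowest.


Original list: [-45, -34, -12, 6, -43, 15, 32]
Repeatedly take the largest remaining element:
  Remaining [-45, -34, -12, 6, -43, 15, 32] -> largest is 32
  Remaining [-45, -34, -12, 6, -43, 15] -> largest is 15
  Remaining [-45, -34, -12, 6, -43] -> largest is 6
  Remaining [-45, -34, -12, -43] -> largest is -12
  Remaining [-45, -34, -43] -> largest is -34
  Remaining [-45, -43] -> largest is -43
  Remaining [-45] -> largest is -45
Collecting the picks in order gives the descending list.
Final answer: [32, 15, 6, -12, -34, -43, -45]


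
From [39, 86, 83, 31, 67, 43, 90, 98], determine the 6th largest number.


Sort descending: [98, 90, 86, 83, 67, 43, 39, 31]
The 6th element (1-indexed) is at index 5.
Value = 43
Final answer: 43


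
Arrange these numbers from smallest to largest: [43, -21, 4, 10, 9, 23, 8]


Original list: [43, -21, 4, 10, 9, 23, 8]
Repeatedly take the smallest remaining element:
  Remaining [43, -21, 4, 10, 9, 23, 8] -> smallest is -21
  Remaining [43, 4, 10, 9, 23, 8] -> smallest is 4
  Remaining [43, 10, 9, 23, 8] -> smallest is 8
  Remaining [43, 10, 9, 23] -> smallest is 9
  Remaining [43, 10, 23] -> smallest is 10
  Remaining [43, 23] -> smallest is 23
  Remaining [43] -> smallest is 43
Collecting the picks in order gives the sorted list.
Final answer: [-21, 4, 8, 9, 10, 23, 43]


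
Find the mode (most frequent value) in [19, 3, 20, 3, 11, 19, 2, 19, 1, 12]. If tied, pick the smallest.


Count the frequency of each value:
  1 appears 1 time(s)
  2 appears 1 time(s)
  3 appears 2 time(s)
  11 appears 1 time(s)
  12 appears 1 time(s)
  19 appears 3 time(s)
  20 appears 1 time(s)
Maximum frequency is 3.
Only 19 reaches that frequency, so it is the mode.
Final answer: 19


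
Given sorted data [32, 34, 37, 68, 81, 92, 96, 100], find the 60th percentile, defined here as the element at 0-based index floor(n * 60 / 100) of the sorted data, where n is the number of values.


The dataset has n = 8 elements.
Index = floor(8 * 60 / 100) = floor(480 / 100) = floor(4.8) = 4
Counting from index 0 in the sorted data, the element at index 4 is 81.
Final answer: 81


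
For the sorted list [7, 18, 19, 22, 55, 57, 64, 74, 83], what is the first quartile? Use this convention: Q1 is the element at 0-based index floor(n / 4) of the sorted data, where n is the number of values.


The list has n = 9 elements.
Q1 index = floor(9 / 4) = floor(2.25) = 2
Counting from index 0 in the sorted data, the element at index 2 is 19.
Final answer: 19


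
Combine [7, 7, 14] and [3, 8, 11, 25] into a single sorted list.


List A: [7, 7, 14]
List B: [3, 8, 11, 25]
Repeatedly compare the front elements and take the smaller:
  7 vs 3 -> take 3
  7 vs 8 -> take 7
  7 vs 8 -> take 7
  14 vs 8 -> take 8
  14 vs 11 -> take 11
  14 vs 25 -> take 14
  A is exhausted; append the rest of B: [25]
Final answer: [3, 7, 7, 8, 11, 14, 25]


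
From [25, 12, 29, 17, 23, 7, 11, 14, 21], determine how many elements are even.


Check each element:
  25 is odd
  12 is even
  29 is odd
  17 is odd
  23 is odd
  7 is odd
  11 is odd
  14 is even
  21 is odd
Evens: [12, 14]
Count of evens = 2
Final answer: 2


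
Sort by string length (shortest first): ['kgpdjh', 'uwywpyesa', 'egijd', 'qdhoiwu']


Compute lengths:
  'kgpdjh' has length 6
  'uwywpyesa' has length 9
  'egijd' has length 5
  'qdhoiwu' has length 7
Lengths in increasing order: 5 < 6 < 7 < 9
Listing the words in that order gives the answer.
Final answer: ['egijd', 'kgpdjh', 'qdhoiwu', 'uwywpyesa']


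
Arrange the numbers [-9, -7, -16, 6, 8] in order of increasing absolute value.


Compute absolute values:
  |-9| = 9
  |-7| = 7
  |-16| = 16
  |6| = 6
  |8| = 8
Absolute values in increasing order: 6 < 7 < 8 < 9 < 16
Listing the original numbers in that order gives the answer.
Final answer: [6, -7, 8, -9, -16]


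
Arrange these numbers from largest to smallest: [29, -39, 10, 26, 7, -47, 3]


Original list: [29, -39, 10, 26, 7, -47, 3]
Repeatedly take the largest remaining element:
  Remaining [29, -39, 10, 26, 7, -47, 3] -> largest is 29
  Remaining [-39, 10, 26, 7, -47, 3] -> largest is 26
  Remaining [-39, 10, 7, -47, 3] -> largest is 10
  Remaining [-39, 7, -47, 3] -> largest is 7
  Remaining [-39, -47, 3] -> largest is 3
  Remaining [-39, -47] -> largest is -39
  Remaining [-47] -> largest is -47
Collecting the picks in order gives the descending list.
Final answer: [29, 26, 10, 7, 3, -39, -47]


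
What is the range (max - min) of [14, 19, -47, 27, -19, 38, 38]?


Maximum value: 38
Minimum value: -47
Range = 38 - (-47) = 85
Final answer: 85


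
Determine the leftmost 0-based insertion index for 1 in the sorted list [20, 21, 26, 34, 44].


List is sorted: [20, 21, 26, 34, 44]
We need the leftmost position where 1 can be inserted, i.e. the first index whose element is >= 1 (or the end of the list if none is).
Binary search with low=0, high=5 (0-based indices):
  low=0, high=5, mid=2: a[2]=26 >= 1, so high = 2
  low=0, high=2, mid=1: a[1]=21 >= 1, so high = 1
  low=0, high=1, mid=0: a[0]=20 >= 1, so high = 0
Now low = high = 0, so the insertion index is 0.
Final answer: 0


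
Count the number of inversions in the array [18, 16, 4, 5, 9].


For each element, count the later elements that are smaller than it:
  18 (index 0): smaller elements after it = [16, 4, 5, 9] -> 4
  16 (index 1): smaller elements after it = [4, 5, 9] -> 3
  4 (index 2): smaller elements after it = [] -> 0
  5 (index 3): smaller elements after it = [] -> 0
Total inversions = 4 + 3 + 0 + 0 = 7
Final answer: 7


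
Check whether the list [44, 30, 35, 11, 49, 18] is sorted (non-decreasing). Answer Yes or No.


Check consecutive pairs:
  44 <= 30? False
  30 <= 35? True
  35 <= 11? False
  11 <= 49? True
  49 <= 18? False
3 consecutive pair(s) are out of order, so the list is not sorted.
Final answer: No


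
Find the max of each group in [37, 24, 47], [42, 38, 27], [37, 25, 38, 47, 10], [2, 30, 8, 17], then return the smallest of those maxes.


Find max of each group:
  Group 1: [37, 24, 47] -> max = 47
  Group 2: [42, 38, 27] -> max = 42
  Group 3: [37, 25, 38, 47, 10] -> max = 47
  Group 4: [2, 30, 8, 17] -> max = 30
Maxes: [47, 42, 47, 30]
Minimum of maxes = 30
Final answer: 30


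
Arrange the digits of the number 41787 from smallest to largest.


The number 41787 has digits: 4, 1, 7, 8, 7
Sorted: 1, 4, 7, 7, 8
Joining the sorted digits gives the result.
Final answer: 14778


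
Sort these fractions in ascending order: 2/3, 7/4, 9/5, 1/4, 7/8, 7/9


Convert to decimal for comparison:
  2/3 = 0.6667
  7/4 = 1.75
  9/5 = 1.8
  1/4 = 0.25
  7/8 = 0.875
  7/9 = 0.7778
Decimals in increasing order: 0.25 < 0.6667 < 0.7778 < 0.875 < 1.75 < 1.8
Writing each back as its fraction gives the sorted order.
Final answer: 1/4, 2/3, 7/9, 7/8, 7/4, 9/5


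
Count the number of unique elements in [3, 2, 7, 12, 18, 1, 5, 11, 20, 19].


List all unique values:
Distinct values: [1, 2, 3, 5, 7, 11, 12, 18, 19, 20]
Count = 10
Final answer: 10


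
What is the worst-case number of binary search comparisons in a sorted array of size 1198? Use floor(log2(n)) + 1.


Binary search halves the search space each step.
Maximum comparisons = floor(log2(1198)) + 1
log2(1198) = 10.2264
floor(log2(1198)) = 10, so 10 + 1 = 11
Final answer: 11


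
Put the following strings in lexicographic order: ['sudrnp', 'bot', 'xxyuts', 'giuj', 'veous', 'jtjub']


Compare strings character by character (the first differing letter decides):
  'bot' < 'giuj' since 'b' < 'g' at position 1
  'giuj' < 'jtjub' since 'g' < 'j' at position 1
  'jtjub' < 'sudrnp' since 'j' < 's' at position 1
  'sudrnp' < 'veous' since 's' < 'v' at position 1
  'veous' < 'xxyuts' since 'v' < 'x' at position 1
Chaining these comparisons gives the alphabetical order.
Final answer: ['bot', 'giuj', 'jtjub', 'sudrnp', 'veous', 'xxyuts']


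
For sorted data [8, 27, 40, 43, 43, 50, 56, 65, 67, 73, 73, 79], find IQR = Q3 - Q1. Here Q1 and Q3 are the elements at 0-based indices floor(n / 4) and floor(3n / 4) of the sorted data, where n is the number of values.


The data has n = 12 elements.
Q1 index = floor(12 / 4) = floor(3) = 3; Q3 index = floor(3 * 12 / 4) = floor(9) = 9
Q1 = element at index 3 = 43
Q3 = element at index 9 = 73
IQR = 73 - 43 = 30
Final answer: 30


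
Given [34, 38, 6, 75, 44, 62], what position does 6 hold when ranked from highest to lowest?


Sort descending: [75, 62, 44, 38, 34, 6]
Find 6 in the sorted list.
6 is at position 6.
Final answer: 6


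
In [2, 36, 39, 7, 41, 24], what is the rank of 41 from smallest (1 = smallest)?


Sort ascending: [2, 7, 24, 36, 39, 41]
Find 41 in the sorted list.
41 is at position 6 (1-indexed).
Final answer: 6


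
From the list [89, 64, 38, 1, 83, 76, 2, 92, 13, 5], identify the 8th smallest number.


Sort ascending: [1, 2, 5, 13, 38, 64, 76, 83, 89, 92]
The 8th element (1-indexed) is at index 7.
Value = 83
Final answer: 83


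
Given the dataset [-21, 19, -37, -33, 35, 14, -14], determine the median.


First, sort the list: [-37, -33, -21, -14, 14, 19, 35]
The list has 7 elements (odd count).
The middle index is 3 (0-based), and the element there is -14.
Final answer: -14


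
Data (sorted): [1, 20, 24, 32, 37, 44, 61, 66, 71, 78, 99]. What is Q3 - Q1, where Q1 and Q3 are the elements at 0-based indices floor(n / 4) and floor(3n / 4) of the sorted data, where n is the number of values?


The data has n = 11 elements.
Q1 index = floor(11 / 4) = floor(2.75) = 2; Q3 index = floor(3 * 11 / 4) = floor(8.25) = 8
Q1 = element at index 2 = 24
Q3 = element at index 8 = 71
IQR = 71 - 24 = 47
Final answer: 47


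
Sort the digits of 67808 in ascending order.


The number 67808 has digits: 6, 7, 8, 0, 8
Sorted: 0, 6, 7, 8, 8
Joining the sorted digits gives the result.
Final answer: 06788


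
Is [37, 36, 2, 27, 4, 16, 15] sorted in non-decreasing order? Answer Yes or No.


Check consecutive pairs:
  37 <= 36? False
  36 <= 2? False
  2 <= 27? True
  27 <= 4? False
  4 <= 16? True
  16 <= 15? False
4 consecutive pair(s) are out of order, so the list is not sorted.
Final answer: No


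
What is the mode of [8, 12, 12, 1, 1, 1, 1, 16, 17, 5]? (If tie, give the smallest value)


Count the frequency of each value:
  1 appears 4 time(s)
  5 appears 1 time(s)
  8 appears 1 time(s)
  12 appears 2 time(s)
  16 appears 1 time(s)
  17 appears 1 time(s)
Maximum frequency is 4.
Only 1 reaches that frequency, so it is the mode.
Final answer: 1


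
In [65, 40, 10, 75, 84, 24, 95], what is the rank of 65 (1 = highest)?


Sort descending: [95, 84, 75, 65, 40, 24, 10]
Find 65 in the sorted list.
65 is at position 4.
Final answer: 4


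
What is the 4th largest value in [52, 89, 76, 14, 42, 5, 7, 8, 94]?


Sort descending: [94, 89, 76, 52, 42, 14, 8, 7, 5]
The 4th element (1-indexed) is at index 3.
Value = 52
Final answer: 52


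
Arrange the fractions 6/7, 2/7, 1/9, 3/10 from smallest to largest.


Convert to decimal for comparison:
  6/7 = 0.8571
  2/7 = 0.2857
  1/9 = 0.1111
  3/10 = 0.3
Decimals in increasing order: 0.1111 < 0.2857 < 0.3 < 0.8571
Writing each back as its fraction gives the sorted order.
Final answer: 1/9, 2/7, 3/10, 6/7


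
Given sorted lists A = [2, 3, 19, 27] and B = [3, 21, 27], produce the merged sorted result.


List A: [2, 3, 19, 27]
List B: [3, 21, 27]
Repeatedly compare the front elements and take the smaller:
  2 vs 3 -> take 2
  3 vs 3 -> take 3
  19 vs 3 -> take 3
  19 vs 21 -> take 19
  27 vs 21 -> take 21
  27 vs 27 -> take 27
  A is exhausted; append the rest of B: [27]
Final answer: [2, 3, 3, 19, 21, 27, 27]


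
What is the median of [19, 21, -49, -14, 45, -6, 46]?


First, sort the list: [-49, -14, -6, 19, 21, 45, 46]
The list has 7 elements (odd count).
The middle index is 3 (0-based), and the element there is 19.
Final answer: 19


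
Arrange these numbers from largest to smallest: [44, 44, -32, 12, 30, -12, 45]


Original list: [44, 44, -32, 12, 30, -12, 45]
Repeatedly take the largest remaining element:
  Remaining [44, 44, -32, 12, 30, -12, 45] -> largest is 45
  Remaining [44, 44, -32, 12, 30, -12] -> largest is 44
  Remaining [44, -32, 12, 30, -12] -> largest is 44
  Remaining [-32, 12, 30, -12] -> largest is 30
  Remaining [-32, 12, -12] -> largest is 12
  Remaining [-32, -12] -> largest is -12
  Remaining [-32] -> largest is -32
Collecting the picks in order gives the descending list.
Final answer: [45, 44, 44, 30, 12, -12, -32]


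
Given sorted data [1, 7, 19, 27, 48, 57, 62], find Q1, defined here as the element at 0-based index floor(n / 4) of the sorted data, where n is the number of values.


The list has n = 7 elements.
Q1 index = floor(7 / 4) = floor(1.75) = 1
Counting from index 0 in the sorted data, the element at index 1 is 7.
Final answer: 7


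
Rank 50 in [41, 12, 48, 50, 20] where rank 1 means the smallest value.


Sort ascending: [12, 20, 41, 48, 50]
Find 50 in the sorted list.
50 is at position 5 (1-indexed).
Final answer: 5


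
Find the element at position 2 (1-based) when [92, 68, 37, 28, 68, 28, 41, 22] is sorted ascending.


Sort ascending: [22, 28, 28, 37, 41, 68, 68, 92]
The 2nd element (1-indexed) is at index 1.
Value = 28
Final answer: 28


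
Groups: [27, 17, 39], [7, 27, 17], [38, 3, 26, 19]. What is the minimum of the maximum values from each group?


Find max of each group:
  Group 1: [27, 17, 39] -> max = 39
  Group 2: [7, 27, 17] -> max = 27
  Group 3: [38, 3, 26, 19] -> max = 38
Maxes: [39, 27, 38]
Minimum of maxes = 27
Final answer: 27


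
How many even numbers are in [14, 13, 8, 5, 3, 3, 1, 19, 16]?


Check each element:
  14 is even
  13 is odd
  8 is even
  5 is odd
  3 is odd
  3 is odd
  1 is odd
  19 is odd
  16 is even
Evens: [14, 8, 16]
Count of evens = 3
Final answer: 3


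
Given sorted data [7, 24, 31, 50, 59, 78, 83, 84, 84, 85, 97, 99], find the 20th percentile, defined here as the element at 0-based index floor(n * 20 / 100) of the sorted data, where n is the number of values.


The dataset has n = 12 elements.
Index = floor(12 * 20 / 100) = floor(240 / 100) = floor(2.4) = 2
Counting from index 0 in the sorted data, the element at index 2 is 31.
Final answer: 31


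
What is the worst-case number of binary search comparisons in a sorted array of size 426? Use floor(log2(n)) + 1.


Binary search halves the search space each step.
Maximum comparisons = floor(log2(426)) + 1
log2(426) = 8.7347
floor(log2(426)) = 8, so 8 + 1 = 9
Final answer: 9


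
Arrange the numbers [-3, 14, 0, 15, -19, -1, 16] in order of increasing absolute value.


Compute absolute values:
  |-3| = 3
  |14| = 14
  |0| = 0
  |15| = 15
  |-19| = 19
  |-1| = 1
  |16| = 16
Absolute values in increasing order: 0 < 1 < 3 < 14 < 15 < 16 < 19
Listing the original numbers in that order gives the answer.
Final answer: [0, -1, -3, 14, 15, 16, -19]


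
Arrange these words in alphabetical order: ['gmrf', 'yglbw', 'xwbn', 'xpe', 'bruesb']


Compare strings character by character (the first differing letter decides):
  'bruesb' < 'gmrf' since 'b' < 'g' at position 1
  'gmrf' < 'xpe' since 'g' < 'x' at position 1
  'xpe' < 'xwbn' since 'p' < 'w' at position 2
  'xwbn' < 'yglbw' since 'x' < 'y' at position 1
Chaining these comparisons gives the alphabetical order.
Final answer: ['bruesb', 'gmrf', 'xpe', 'xwbn', 'yglbw']


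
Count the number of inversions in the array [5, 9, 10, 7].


For each element, count the later elements that are smaller than it:
  5 (index 0): smaller elements after it = [] -> 0
  9 (index 1): smaller elements after it = [7] -> 1
  10 (index 2): smaller elements after it = [7] -> 1
Total inversions = 0 + 1 + 1 = 2
Final answer: 2


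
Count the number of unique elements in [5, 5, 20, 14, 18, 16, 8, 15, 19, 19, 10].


List all unique values:
Distinct values: [5, 8, 10, 14, 15, 16, 18, 19, 20]
Count = 9
Final answer: 9


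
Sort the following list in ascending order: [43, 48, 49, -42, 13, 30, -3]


Original list: [43, 48, 49, -42, 13, 30, -3]
Repeatedly take the smallest remaining element:
  Remaining [43, 48, 49, -42, 13, 30, -3] -> smallest is -42
  Remaining [43, 48, 49, 13, 30, -3] -> smallest is -3
  Remaining [43, 48, 49, 13, 30] -> smallest is 13
  Remaining [43, 48, 49, 30] -> smallest is 30
  Remaining [43, 48, 49] -> smallest is 43
  Remaining [48, 49] -> smallest is 48
  Remaining [49] -> smallest is 49
Collecting the picks in order gives the sorted list.
Final answer: [-42, -3, 13, 30, 43, 48, 49]


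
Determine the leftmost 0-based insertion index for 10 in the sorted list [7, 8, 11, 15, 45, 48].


List is sorted: [7, 8, 11, 15, 45, 48]
We need the leftmost position where 10 can be inserted, i.e. the first index whose element is >= 10 (or the end of the list if none is).
Binary search with low=0, high=6 (0-based indices):
  low=0, high=6, mid=3: a[3]=15 >= 10, so high = 3
  low=0, high=3, mid=1: a[1]=8 < 10, so low = 2
  low=2, high=3, mid=2: a[2]=11 >= 10, so high = 2
Now low = high = 2, so the insertion index is 2.
Final answer: 2


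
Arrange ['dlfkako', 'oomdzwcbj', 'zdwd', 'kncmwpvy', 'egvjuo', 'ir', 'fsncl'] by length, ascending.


Compute lengths:
  'dlfkako' has length 7
  'oomdzwcbj' has length 9
  'zdwd' has length 4
  'kncmwpvy' has length 8
  'egvjuo' has length 6
  'ir' has length 2
  'fsncl' has length 5
Lengths in increasing order: 2 < 4 < 5 < 6 < 7 < 8 < 9
Listing the words in that order gives the answer.
Final answer: ['ir', 'zdwd', 'fsncl', 'egvjuo', 'dlfkako', 'kncmwpvy', 'oomdzwcbj']


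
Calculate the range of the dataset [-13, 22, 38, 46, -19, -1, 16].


Maximum value: 46
Minimum value: -19
Range = 46 - (-19) = 65
Final answer: 65


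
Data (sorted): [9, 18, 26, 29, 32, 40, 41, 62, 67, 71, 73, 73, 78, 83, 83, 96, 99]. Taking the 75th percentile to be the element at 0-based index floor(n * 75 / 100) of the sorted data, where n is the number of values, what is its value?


The dataset has n = 17 elements.
Index = floor(17 * 75 / 100) = floor(1275 / 100) = floor(12.75) = 12
Counting from index 0 in the sorted data, the element at index 12 is 78.
Final answer: 78


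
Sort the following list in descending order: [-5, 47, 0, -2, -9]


Original list: [-5, 47, 0, -2, -9]
Repeatedly take the largest remaining element:
  Remaining [-5, 47, 0, -2, -9] -> largest is 47
  Remaining [-5, 0, -2, -9] -> largest is 0
  Remaining [-5, -2, -9] -> largest is -2
  Remaining [-5, -9] -> largest is -5
  Remaining [-9] -> largest is -9
Collecting the picks in order gives the descending list.
Final answer: [47, 0, -2, -5, -9]


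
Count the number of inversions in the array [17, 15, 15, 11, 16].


For each element, count the later elements that are smaller than it:
  17 (index 0): smaller elements after it = [15, 15, 11, 16] -> 4
  15 (index 1): smaller elements after it = [11] -> 1
  15 (index 2): smaller elements after it = [11] -> 1
  11 (index 3): smaller elements after it = [] -> 0
Total inversions = 4 + 1 + 1 + 0 = 6
Final answer: 6


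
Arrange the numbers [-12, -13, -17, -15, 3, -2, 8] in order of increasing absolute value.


Compute absolute values:
  |-12| = 12
  |-13| = 13
  |-17| = 17
  |-15| = 15
  |3| = 3
  |-2| = 2
  |8| = 8
Absolute values in increasing order: 2 < 3 < 8 < 12 < 13 < 15 < 17
Listing the original numbers in that order gives the answer.
Final answer: [-2, 3, 8, -12, -13, -15, -17]


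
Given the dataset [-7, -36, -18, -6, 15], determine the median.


First, sort the list: [-36, -18, -7, -6, 15]
The list has 5 elements (odd count).
The middle index is 2 (0-based), and the element there is -7.
Final answer: -7


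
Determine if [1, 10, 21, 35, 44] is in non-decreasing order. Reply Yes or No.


Check consecutive pairs:
  1 <= 10? True
  10 <= 21? True
  21 <= 35? True
  35 <= 44? True
Every consecutive pair is in order, so the list is non-decreasing.
Final answer: Yes


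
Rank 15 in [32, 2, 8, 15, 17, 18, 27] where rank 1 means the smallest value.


Sort ascending: [2, 8, 15, 17, 18, 27, 32]
Find 15 in the sorted list.
15 is at position 3 (1-indexed).
Final answer: 3


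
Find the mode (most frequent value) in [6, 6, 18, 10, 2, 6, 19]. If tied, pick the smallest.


Count the frequency of each value:
  2 appears 1 time(s)
  6 appears 3 time(s)
  10 appears 1 time(s)
  18 appears 1 time(s)
  19 appears 1 time(s)
Maximum frequency is 3.
Only 6 reaches that frequency, so it is the mode.
Final answer: 6


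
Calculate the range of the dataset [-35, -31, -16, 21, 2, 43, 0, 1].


Maximum value: 43
Minimum value: -35
Range = 43 - (-35) = 78
Final answer: 78


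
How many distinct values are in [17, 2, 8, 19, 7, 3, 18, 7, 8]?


List all unique values:
Distinct values: [2, 3, 7, 8, 17, 18, 19]
Count = 7
Final answer: 7


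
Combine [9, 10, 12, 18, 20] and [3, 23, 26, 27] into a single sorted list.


List A: [9, 10, 12, 18, 20]
List B: [3, 23, 26, 27]
Repeatedly compare the front elements and take the smaller:
  9 vs 3 -> take 3
  9 vs 23 -> take 9
  10 vs 23 -> take 10
  12 vs 23 -> take 12
  18 vs 23 -> take 18
  20 vs 23 -> take 20
  A is exhausted; append the rest of B: [23, 26, 27]
Final answer: [3, 9, 10, 12, 18, 20, 23, 26, 27]


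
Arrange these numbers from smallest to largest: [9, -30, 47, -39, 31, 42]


Original list: [9, -30, 47, -39, 31, 42]
Repeatedly take the smallest remaining element:
  Remaining [9, -30, 47, -39, 31, 42] -> smallest is -39
  Remaining [9, -30, 47, 31, 42] -> smallest is -30
  Remaining [9, 47, 31, 42] -> smallest is 9
  Remaining [47, 31, 42] -> smallest is 31
  Remaining [47, 42] -> smallest is 42
  Remaining [47] -> smallest is 47
Collecting the picks in order gives the sorted list.
Final answer: [-39, -30, 9, 31, 42, 47]


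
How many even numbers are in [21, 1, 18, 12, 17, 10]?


Check each element:
  21 is odd
  1 is odd
  18 is even
  12 is even
  17 is odd
  10 is even
Evens: [18, 12, 10]
Count of evens = 3
Final answer: 3


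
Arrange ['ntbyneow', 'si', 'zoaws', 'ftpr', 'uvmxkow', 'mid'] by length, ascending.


Compute lengths:
  'ntbyneow' has length 8
  'si' has length 2
  'zoaws' has length 5
  'ftpr' has length 4
  'uvmxkow' has length 7
  'mid' has length 3
Lengths in increasing order: 2 < 3 < 4 < 5 < 7 < 8
Listing the words in that order gives the answer.
Final answer: ['si', 'mid', 'ftpr', 'zoaws', 'uvmxkow', 'ntbyneow']


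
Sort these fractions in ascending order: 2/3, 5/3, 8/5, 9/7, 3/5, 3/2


Convert to decimal for comparison:
  2/3 = 0.6667
  5/3 = 1.6667
  8/5 = 1.6
  9/7 = 1.2857
  3/5 = 0.6
  3/2 = 1.5
Decimals in increasing order: 0.6 < 0.6667 < 1.2857 < 1.5 < 1.6 < 1.6667
Writing each back as its fraction gives the sorted order.
Final answer: 3/5, 2/3, 9/7, 3/2, 8/5, 5/3


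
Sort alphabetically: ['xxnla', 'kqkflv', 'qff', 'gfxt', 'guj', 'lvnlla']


Compare strings character by character (the first differing letter decides):
  'gfxt' < 'guj' since 'f' < 'u' at position 2
  'guj' < 'kqkflv' since 'g' < 'k' at position 1
  'kqkflv' < 'lvnlla' since 'k' < 'l' at position 1
  'lvnlla' < 'qff' since 'l' < 'q' at position 1
  'qff' < 'xxnla' since 'q' < 'x' at position 1
Chaining these comparisons gives the alphabetical order.
Final answer: ['gfxt', 'guj', 'kqkflv', 'lvnlla', 'qff', 'xxnla']


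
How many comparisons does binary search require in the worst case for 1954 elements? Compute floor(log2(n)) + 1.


Binary search halves the search space each step.
Maximum comparisons = floor(log2(1954)) + 1
log2(1954) = 10.9322
floor(log2(1954)) = 10, so 10 + 1 = 11
Final answer: 11


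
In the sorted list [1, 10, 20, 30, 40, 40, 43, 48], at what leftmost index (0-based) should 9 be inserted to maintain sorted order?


List is sorted: [1, 10, 20, 30, 40, 40, 43, 48]
We need the leftmost position where 9 can be inserted, i.e. the first index whose element is >= 9 (or the end of the list if none is).
Binary search with low=0, high=8 (0-based indices):
  low=0, high=8, mid=4: a[4]=40 >= 9, so high = 4
  low=0, high=4, mid=2: a[2]=20 >= 9, so high = 2
  low=0, high=2, mid=1: a[1]=10 >= 9, so high = 1
  low=0, high=1, mid=0: a[0]=1 < 9, so low = 1
Now low = high = 1, so the insertion index is 1.
Final answer: 1


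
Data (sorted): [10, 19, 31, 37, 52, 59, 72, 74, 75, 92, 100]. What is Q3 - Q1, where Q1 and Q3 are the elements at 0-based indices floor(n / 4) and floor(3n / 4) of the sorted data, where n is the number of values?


The data has n = 11 elements.
Q1 index = floor(11 / 4) = floor(2.75) = 2; Q3 index = floor(3 * 11 / 4) = floor(8.25) = 8
Q1 = element at index 2 = 31
Q3 = element at index 8 = 75
IQR = 75 - 31 = 44
Final answer: 44


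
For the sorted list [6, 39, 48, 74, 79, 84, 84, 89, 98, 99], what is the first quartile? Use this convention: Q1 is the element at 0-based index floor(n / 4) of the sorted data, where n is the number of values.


The list has n = 10 elements.
Q1 index = floor(10 / 4) = floor(2.5) = 2
Counting from index 0 in the sorted data, the element at index 2 is 48.
Final answer: 48


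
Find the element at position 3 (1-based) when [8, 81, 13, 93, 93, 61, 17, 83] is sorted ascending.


Sort ascending: [8, 13, 17, 61, 81, 83, 93, 93]
The 3rd element (1-indexed) is at index 2.
Value = 17
Final answer: 17


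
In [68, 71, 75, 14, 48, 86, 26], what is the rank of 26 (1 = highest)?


Sort descending: [86, 75, 71, 68, 48, 26, 14]
Find 26 in the sorted list.
26 is at position 6.
Final answer: 6


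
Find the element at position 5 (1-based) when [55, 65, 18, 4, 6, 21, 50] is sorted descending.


Sort descending: [65, 55, 50, 21, 18, 6, 4]
The 5th element (1-indexed) is at index 4.
Value = 18
Final answer: 18


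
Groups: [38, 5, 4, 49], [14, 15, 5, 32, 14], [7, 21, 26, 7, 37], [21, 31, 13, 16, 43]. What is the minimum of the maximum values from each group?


Find max of each group:
  Group 1: [38, 5, 4, 49] -> max = 49
  Group 2: [14, 15, 5, 32, 14] -> max = 32
  Group 3: [7, 21, 26, 7, 37] -> max = 37
  Group 4: [21, 31, 13, 16, 43] -> max = 43
Maxes: [49, 32, 37, 43]
Minimum of maxes = 32
Final answer: 32


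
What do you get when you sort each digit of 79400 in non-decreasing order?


The number 79400 has digits: 7, 9, 4, 0, 0
Sorted: 0, 0, 4, 7, 9
Joining the sorted digits gives the result.
Final answer: 00479


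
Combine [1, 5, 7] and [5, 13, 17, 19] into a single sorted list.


List A: [1, 5, 7]
List B: [5, 13, 17, 19]
Repeatedly compare the front elements and take the smaller:
  1 vs 5 -> take 1
  5 vs 5 -> take 5
  7 vs 5 -> take 5
  7 vs 13 -> take 7
  A is exhausted; append the rest of B: [13, 17, 19]
Final answer: [1, 5, 5, 7, 13, 17, 19]


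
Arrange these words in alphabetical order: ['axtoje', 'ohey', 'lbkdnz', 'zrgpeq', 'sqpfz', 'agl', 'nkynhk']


Compare strings character by character (the first differing letter decides):
  'agl' < 'axtoje' since 'g' < 'x' at position 2
  'axtoje' < 'lbkdnz' since 'a' < 'l' at position 1
  'lbkdnz' < 'nkynhk' since 'l' < 'n' at position 1
  'nkynhk' < 'ohey' since 'n' < 'o' at position 1
  'ohey' < 'sqpfz' since 'o' < 's' at position 1
  'sqpfz' < 'zrgpeq' since 's' < 'z' at position 1
Chaining these comparisons gives the alphabetical order.
Final answer: ['agl', 'axtoje', 'lbkdnz', 'nkynhk', 'ohey', 'sqpfz', 'zrgpeq']


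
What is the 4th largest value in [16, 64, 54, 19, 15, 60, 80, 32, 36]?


Sort descending: [80, 64, 60, 54, 36, 32, 19, 16, 15]
The 4th element (1-indexed) is at index 3.
Value = 54
Final answer: 54


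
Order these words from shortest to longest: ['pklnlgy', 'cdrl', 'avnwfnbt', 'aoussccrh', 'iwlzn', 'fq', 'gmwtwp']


Compute lengths:
  'pklnlgy' has length 7
  'cdrl' has length 4
  'avnwfnbt' has length 8
  'aoussccrh' has length 9
  'iwlzn' has length 5
  'fq' has length 2
  'gmwtwp' has length 6
Lengths in increasing order: 2 < 4 < 5 < 6 < 7 < 8 < 9
Listing the words in that order gives the answer.
Final answer: ['fq', 'cdrl', 'iwlzn', 'gmwtwp', 'pklnlgy', 'avnwfnbt', 'aoussccrh']


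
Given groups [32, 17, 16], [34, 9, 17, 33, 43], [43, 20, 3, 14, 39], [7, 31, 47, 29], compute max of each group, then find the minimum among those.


Find max of each group:
  Group 1: [32, 17, 16] -> max = 32
  Group 2: [34, 9, 17, 33, 43] -> max = 43
  Group 3: [43, 20, 3, 14, 39] -> max = 43
  Group 4: [7, 31, 47, 29] -> max = 47
Maxes: [32, 43, 43, 47]
Minimum of maxes = 32
Final answer: 32


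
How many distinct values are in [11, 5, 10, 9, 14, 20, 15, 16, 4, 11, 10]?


List all unique values:
Distinct values: [4, 5, 9, 10, 11, 14, 15, 16, 20]
Count = 9
Final answer: 9


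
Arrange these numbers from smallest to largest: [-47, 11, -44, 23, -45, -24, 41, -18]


Original list: [-47, 11, -44, 23, -45, -24, 41, -18]
Repeatedly take the smallest remaining element:
  Remaining [-47, 11, -44, 23, -45, -24, 41, -18] -> smallest is -47
  Remaining [11, -44, 23, -45, -24, 41, -18] -> smallest is -45
  Remaining [11, -44, 23, -24, 41, -18] -> smallest is -44
  Remaining [11, 23, -24, 41, -18] -> smallest is -24
  Remaining [11, 23, 41, -18] -> smallest is -18
  Remaining [11, 23, 41] -> smallest is 11
  Remaining [23, 41] -> smallest is 23
  Remaining [41] -> smallest is 41
Collecting the picks in order gives the sorted list.
Final answer: [-47, -45, -44, -24, -18, 11, 23, 41]


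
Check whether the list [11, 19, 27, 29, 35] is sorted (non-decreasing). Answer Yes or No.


Check consecutive pairs:
  11 <= 19? True
  19 <= 27? True
  27 <= 29? True
  29 <= 35? True
Every consecutive pair is in order, so the list is non-decreasing.
Final answer: Yes


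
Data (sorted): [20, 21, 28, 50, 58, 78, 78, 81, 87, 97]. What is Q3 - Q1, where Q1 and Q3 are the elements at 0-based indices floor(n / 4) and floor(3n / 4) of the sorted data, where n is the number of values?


The data has n = 10 elements.
Q1 index = floor(10 / 4) = floor(2.5) = 2; Q3 index = floor(3 * 10 / 4) = floor(7.5) = 7
Q1 = element at index 2 = 28
Q3 = element at index 7 = 81
IQR = 81 - 28 = 53
Final answer: 53


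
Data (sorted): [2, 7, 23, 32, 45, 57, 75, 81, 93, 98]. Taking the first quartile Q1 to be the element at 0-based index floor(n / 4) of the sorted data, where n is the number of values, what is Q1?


The list has n = 10 elements.
Q1 index = floor(10 / 4) = floor(2.5) = 2
Counting from index 0 in the sorted data, the element at index 2 is 23.
Final answer: 23


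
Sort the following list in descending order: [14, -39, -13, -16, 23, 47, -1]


Original list: [14, -39, -13, -16, 23, 47, -1]
Repeatedly take the largest remaining element:
  Remaining [14, -39, -13, -16, 23, 47, -1] -> largest is 47
  Remaining [14, -39, -13, -16, 23, -1] -> largest is 23
  Remaining [14, -39, -13, -16, -1] -> largest is 14
  Remaining [-39, -13, -16, -1] -> largest is -1
  Remaining [-39, -13, -16] -> largest is -13
  Remaining [-39, -16] -> largest is -16
  Remaining [-39] -> largest is -39
Collecting the picks in order gives the descending list.
Final answer: [47, 23, 14, -1, -13, -16, -39]
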